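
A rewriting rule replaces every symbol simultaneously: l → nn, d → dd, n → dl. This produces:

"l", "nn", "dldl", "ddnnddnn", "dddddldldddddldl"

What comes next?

ddddddddddnnddnnddddddddddnnddnn

Applying the rule to each of the 16 symbols of dddddldldddddldl gives the pieces dd dd dd dd dd nn dd nn dd dd dd dd dd nn dd nn, which concatenate to the answer.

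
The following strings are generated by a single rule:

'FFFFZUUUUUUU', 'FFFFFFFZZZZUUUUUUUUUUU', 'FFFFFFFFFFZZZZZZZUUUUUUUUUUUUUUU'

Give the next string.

Reading off run lengths: F runs 4, 7, 10; Z runs 1, 4, 7; U runs 7, 11, 15 — each is linear in n (n = 1, 2, …).
At n = 4 the blocks have lengths 13, 10, 19.

FFFFFFFFFFFFFZZZZZZZZZZUUUUUUUUUUUUUUUUUUU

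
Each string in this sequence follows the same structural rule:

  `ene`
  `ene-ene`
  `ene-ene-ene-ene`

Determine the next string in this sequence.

Each string is two copies of the previous one joined by '-'.
So the next term is two copies of ene-ene-ene-ene with '-' between the halves.

ene-ene-ene-ene-ene-ene-ene-ene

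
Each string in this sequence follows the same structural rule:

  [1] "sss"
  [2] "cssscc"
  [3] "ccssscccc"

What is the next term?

cccssscccccc

s(k+1) = c·s(k)·cc, so each term gains c as a prefix and cc as a suffix.
One more step from ccssscccc gives the answer.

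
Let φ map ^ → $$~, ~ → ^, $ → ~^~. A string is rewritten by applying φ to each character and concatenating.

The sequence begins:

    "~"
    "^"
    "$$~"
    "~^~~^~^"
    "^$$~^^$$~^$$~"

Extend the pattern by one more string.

φ(^$$~^^$$~^$$~) expands symbol-by-symbol to $$~ ~^~ ~^~ ^ $$~ $$~ ~^~ ~^~ ^ $$~ ~^~ ~^~ ^; joining the 13 pieces gives the next term.

$$~~^~~^~^$$~$$~~^~~^~^$$~~^~~^~^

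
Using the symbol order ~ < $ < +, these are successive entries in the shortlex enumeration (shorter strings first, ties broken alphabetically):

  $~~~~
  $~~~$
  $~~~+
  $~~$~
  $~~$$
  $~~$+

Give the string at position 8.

Stepping forward 2 times from $~~$+: $~~$+ → $~~+~, then the target.

$~~+$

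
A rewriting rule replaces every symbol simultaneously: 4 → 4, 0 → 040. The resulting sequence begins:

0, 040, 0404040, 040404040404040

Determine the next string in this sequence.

φ(040404040404040) expands symbol-by-symbol to 040 4 040 4 040 4 040 4 040 4 040 4 040 4 040; joining the 15 pieces gives the next term.

0404040404040404040404040404040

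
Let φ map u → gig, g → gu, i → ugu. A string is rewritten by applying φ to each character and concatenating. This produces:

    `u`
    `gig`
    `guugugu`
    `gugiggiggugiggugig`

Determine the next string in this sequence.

Rewriting the 18 symbols of gugiggiggugiggugig one by one yields gu gig gu ugu gu gu ugu gu gu gig gu ugu gu gu gig gu ugu gu; concatenated:

gugigguuguguguugugugugigguugugugugigguugugu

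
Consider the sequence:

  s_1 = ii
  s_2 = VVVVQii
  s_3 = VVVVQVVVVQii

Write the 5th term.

Each term is the previous one with VVVVQ prepended.
From VVVVQVVVVQii, 2 further steps: VVVVQVVVVQii → VVVVQVVVVQVVVVQii → (answer).

VVVVQVVVVQVVVVQVVVVQii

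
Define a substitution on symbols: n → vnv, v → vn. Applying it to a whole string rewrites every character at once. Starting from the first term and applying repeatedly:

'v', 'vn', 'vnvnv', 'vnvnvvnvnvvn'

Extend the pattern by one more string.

Expanding vnvnvvnvnvvn: v→vn, n→vnv, v→vn, n→vnv, v→vn, v→vn, n→vnv, v→vn, n→vnv, v→vn, v→vn, n→vnv. Concatenated: vn vnv vn vnv vn vn vnv vn vnv vn vn vnv.

vnvnvvnvnvvnvnvnvvnvnvvnvnvnv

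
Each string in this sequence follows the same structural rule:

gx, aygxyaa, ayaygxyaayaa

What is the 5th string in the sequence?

ayayayaygxyaayaayaayaa

s(k+1) = ay·s(k)·yaa, so each term gains ay as a prefix and yaa as a suffix.
From ayaygxyaayaa, 2 further steps: ayaygxyaayaa → ayayaygxyaayaayaa → (answer).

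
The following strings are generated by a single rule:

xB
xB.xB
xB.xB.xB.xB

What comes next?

xB.xB.xB.xB.xB.xB.xB.xB

Each string is two copies of the previous one joined by '.'.
So the next term is two copies of xB.xB.xB.xB with '.' between the halves.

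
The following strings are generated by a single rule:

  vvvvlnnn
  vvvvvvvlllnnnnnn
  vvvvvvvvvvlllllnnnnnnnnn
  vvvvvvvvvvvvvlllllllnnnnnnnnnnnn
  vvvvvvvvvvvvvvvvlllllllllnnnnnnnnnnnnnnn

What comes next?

Each string has the form v^{3n+1} l^{2n-1} n^{3n} (n = 1, 2, …).
For the next term, n = 6, so the run lengths are 19, 11, 18.

vvvvvvvvvvvvvvvvvvvlllllllllllnnnnnnnnnnnnnnnnnn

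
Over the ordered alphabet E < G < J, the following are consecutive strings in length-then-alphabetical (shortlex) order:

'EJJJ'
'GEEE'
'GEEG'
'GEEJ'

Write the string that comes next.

GEGE

Treat GEEJ as a base-3 numeral over the given alphabet and add one, carrying through any trailing J's.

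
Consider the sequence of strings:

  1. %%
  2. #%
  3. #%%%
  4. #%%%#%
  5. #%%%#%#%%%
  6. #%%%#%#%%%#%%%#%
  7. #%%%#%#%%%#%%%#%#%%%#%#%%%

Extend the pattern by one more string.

From term 3 onward, concatenate the last term with the second-to-last: #%·%% = #%%%, #%%%·#% = #%%%#%, …
The next term joins #%%%#%#%%%#%%%#%#%%%#%#%%% and #%%%#%#%%%#%%%#%.

#%%%#%#%%%#%%%#%#%%%#%#%%%#%%%#%#%%%#%%%#%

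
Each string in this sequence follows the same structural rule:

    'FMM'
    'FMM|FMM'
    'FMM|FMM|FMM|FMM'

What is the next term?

Every step duplicates the string with '|' between the halves.
So the next term is two copies of FMM|FMM|FMM|FMM with '|' between the halves.

FMM|FMM|FMM|FMM|FMM|FMM|FMM|FMM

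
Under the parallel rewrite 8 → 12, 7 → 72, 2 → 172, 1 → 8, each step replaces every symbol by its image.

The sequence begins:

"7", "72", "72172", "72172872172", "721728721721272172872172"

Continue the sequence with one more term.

Rewriting the 24 symbols of 721728721721272172872172 one by one yields 72 172 8 72 172 12 72 172 8 72 172 8 172 72 172 8 72 172 12 72 172 8 72 172; concatenated:

7217287217212721728721728172721728721721272172872172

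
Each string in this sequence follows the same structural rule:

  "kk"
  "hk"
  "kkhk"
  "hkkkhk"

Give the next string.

Each term (from the third on) is the two preceding terms concatenated in order: term 3 = kk·hk = kkhk.
So term 5 is kkhk·hkkkhk.

kkhkhkkkhk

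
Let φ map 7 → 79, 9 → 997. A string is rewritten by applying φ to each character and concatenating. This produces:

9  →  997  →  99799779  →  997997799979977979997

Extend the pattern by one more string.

Applying the rule to each of the 21 symbols of 997997799979977979997 gives the pieces 997 997 79 997 997 79 79 997 997 997 79 997 997 79 79 997 79 997 997 997 79, which concatenate to the answer.

9979977999799779799979979977999799779799977999799799779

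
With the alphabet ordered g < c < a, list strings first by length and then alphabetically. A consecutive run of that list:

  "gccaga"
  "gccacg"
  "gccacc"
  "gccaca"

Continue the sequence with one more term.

gccaag

Treat gccaca as a base-3 numeral over the given alphabet and add one, carrying through any trailing a's.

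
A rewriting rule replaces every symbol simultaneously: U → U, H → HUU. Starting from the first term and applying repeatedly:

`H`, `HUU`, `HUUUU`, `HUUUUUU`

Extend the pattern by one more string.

HUUUUUUUU

Expanding HUUUUUU: H→HUU, U→U, U→U, U→U, U→U, U→U, U→U. Concatenated: HUU U U U U U U.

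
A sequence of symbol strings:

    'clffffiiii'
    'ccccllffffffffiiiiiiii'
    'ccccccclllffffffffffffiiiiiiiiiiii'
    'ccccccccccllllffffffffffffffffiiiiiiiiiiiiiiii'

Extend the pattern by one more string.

Reading off run lengths: c runs 1, 4, 7, 10; l runs 1, 2, 3, 4; f runs 4, 8, 12, 16; i runs 4, 8, 12, 16 — each is linear in n (n = 1, 2, …).
For the next term, n = 5, so the run lengths are 13, 5, 20, 20.

ccccccccccccclllllffffffffffffffffffffiiiiiiiiiiiiiiiiiiii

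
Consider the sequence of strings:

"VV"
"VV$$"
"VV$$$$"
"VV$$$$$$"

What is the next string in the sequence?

VV$$$$$$$$

Each term is the previous one with $$ appended.
So the next term is VV$$$$$$·$$.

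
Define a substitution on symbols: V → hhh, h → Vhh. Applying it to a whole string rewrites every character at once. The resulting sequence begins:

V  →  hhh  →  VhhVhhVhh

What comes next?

Rewriting each symbol of VhhVhhVhh: V→hhh, h→Vhh, h→Vhh, V→hhh, h→Vhh, h→Vhh, V→hhh, h→Vhh, h→Vhh, which concatenates to hhh Vhh Vhh hhh Vhh Vhh hhh Vhh Vhh.

hhhVhhVhhhhhVhhVhhhhhVhhVhh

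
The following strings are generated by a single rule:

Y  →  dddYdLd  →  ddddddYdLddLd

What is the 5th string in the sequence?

Every step adds ddd to the front and dLd to the end of the previous string.
From ddddddYdLddLd, 2 further steps: ddddddYdLddLd → dddddddddYdLddLddLd → (answer).

ddddddddddddYdLddLddLddLd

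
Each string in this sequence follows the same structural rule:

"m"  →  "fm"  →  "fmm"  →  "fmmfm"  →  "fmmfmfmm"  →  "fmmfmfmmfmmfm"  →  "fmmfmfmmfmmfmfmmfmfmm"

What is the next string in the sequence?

Each term (from the third on) is the previous term followed by the one before it: term 3 = fm·m = fmm.
So term 8 is fmmfmfmmfmmfmfmmfmfmm·fmmfmfmmfmmfm.

fmmfmfmmfmmfmfmmfmfmmfmmfmfmmfmmfm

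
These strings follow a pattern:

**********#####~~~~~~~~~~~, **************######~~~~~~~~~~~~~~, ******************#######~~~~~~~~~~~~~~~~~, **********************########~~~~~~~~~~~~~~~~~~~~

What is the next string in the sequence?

Term n consists of 4n-2 *'s, followed by n+2 #'s, followed by 3n+2 ~'s, where the shown terms are n = 3, 4, 5, 6.
At n = 7 the blocks have lengths 26, 9, 23.

**************************#########~~~~~~~~~~~~~~~~~~~~~~~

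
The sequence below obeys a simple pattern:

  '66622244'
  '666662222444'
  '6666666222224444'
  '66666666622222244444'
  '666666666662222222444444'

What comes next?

Each string has the form 6^{2n-1} 2^{n+1} 4^{n}, where the shown terms are n = 2, 3, 4, 5, 6.
At n = 7 the blocks have lengths 13, 8, 7.

6666666666666222222224444444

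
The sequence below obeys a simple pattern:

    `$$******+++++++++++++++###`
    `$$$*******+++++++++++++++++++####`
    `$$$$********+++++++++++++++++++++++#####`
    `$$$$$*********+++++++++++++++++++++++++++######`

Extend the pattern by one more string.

Term n consists of n-1 $'s, followed by n+3 *'s, followed by 4n+3 +'s, followed by n #'s, where the shown terms are n = 3, 4, 5, 6.
Setting n = 7 gives 6, 10, 31, 7 characters in each block.

$$$$$$**********+++++++++++++++++++++++++++++++#######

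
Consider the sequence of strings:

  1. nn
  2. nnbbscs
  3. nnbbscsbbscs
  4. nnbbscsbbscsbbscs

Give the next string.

nnbbscsbbscsbbscsbbscs

The strings grow by a fixed suffix bbscs each time.
So the next term is nnbbscsbbscsbbscs·bbscs.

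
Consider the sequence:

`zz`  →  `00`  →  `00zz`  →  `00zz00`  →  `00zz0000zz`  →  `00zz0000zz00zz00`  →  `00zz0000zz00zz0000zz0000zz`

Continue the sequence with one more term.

00zz0000zz00zz0000zz0000zz00zz0000zz00zz00

This is a Fibonacci-style word recurrence s(k) = s(k−1)·s(k−2): e.g. 00·zz = 00zz.
The next term joins 00zz0000zz00zz0000zz0000zz and 00zz0000zz00zz00.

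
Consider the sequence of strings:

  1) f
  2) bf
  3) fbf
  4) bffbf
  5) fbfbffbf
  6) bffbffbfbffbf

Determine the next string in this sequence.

From term 3 onward, concatenate the second-to-last term with the last: f·bf = fbf, bf·fbf = bffbf, …
So term 7 is fbfbffbf·bffbffbfbffbf.

fbfbffbfbffbffbfbffbf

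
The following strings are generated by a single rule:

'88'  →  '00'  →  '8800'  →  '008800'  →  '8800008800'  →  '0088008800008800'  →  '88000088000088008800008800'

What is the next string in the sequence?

This is a Fibonacci-style word recurrence s(k) = s(k−2)·s(k−1): e.g. 88·00 = 8800.
So term 8 is 0088008800008800·88000088000088008800008800.

008800880000880088000088000088008800008800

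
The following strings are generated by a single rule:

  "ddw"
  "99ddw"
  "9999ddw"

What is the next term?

Every step adds 99 at the front: s(k+1) = 99·s(k).
Applying this once more to 9999ddw:

999999ddw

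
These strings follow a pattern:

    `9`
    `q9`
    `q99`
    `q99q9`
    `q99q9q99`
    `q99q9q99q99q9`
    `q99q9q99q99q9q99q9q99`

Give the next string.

q99q9q99q99q9q99q9q99q99q9q99q99q9

Each term (from the third on) is the previous term followed by the one before it: term 3 = q9·9 = q99.
So term 8 is q99q9q99q99q9q99q9q99·q99q9q99q99q9.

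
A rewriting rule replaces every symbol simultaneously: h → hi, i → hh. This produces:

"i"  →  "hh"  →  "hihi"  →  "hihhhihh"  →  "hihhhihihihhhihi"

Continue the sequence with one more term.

Rewriting the 16 symbols of hihhhihihihhhihi one by one yields hi hh hi hi hi hh hi hh hi hh hi hi hi hh hi hh; concatenated:

hihhhihihihhhihhhihhhihihihhhihh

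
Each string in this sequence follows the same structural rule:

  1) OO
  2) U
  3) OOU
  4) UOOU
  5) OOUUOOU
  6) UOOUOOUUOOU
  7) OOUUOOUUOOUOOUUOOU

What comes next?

Each term (from the third on) is the two preceding terms concatenated in order: term 3 = OO·U = OOU.
Continuing: UOOUOOUUOOU · OOUUOOUUOOUOOUUOOU gives term 8.

UOOUOOUUOOUOOUUOOUUOOUOOUUOOU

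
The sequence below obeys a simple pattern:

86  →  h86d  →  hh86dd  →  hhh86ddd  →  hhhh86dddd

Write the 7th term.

Each term wraps the previous one in h on the left and d on the right.
From hhhh86dddd, 2 further steps: hhhh86dddd → hhhhh86ddddd → (answer).

hhhhhh86dddddd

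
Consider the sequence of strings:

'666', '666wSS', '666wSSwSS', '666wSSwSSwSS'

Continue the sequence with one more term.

666wSSwSSwSSwSS

Every step adds wSS to the end: s(k+1) = s(k)·wSS.
One more step from 666wSSwSSwSS gives the answer.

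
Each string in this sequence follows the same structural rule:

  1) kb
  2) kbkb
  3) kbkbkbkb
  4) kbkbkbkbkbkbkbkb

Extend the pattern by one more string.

kbkbkbkbkbkbkbkbkbkbkbkbkbkbkbkb

Each string is two copies of the previous one concatenated.
One more doubling of kbkbkbkbkbkbkbkb gives the answer.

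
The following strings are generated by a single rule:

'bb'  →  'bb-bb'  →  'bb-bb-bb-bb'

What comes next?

bb-bb-bb-bb-bb-bb-bb-bb

Each string is two copies of the previous one joined by '-'.
One more doubling of bb-bb-bb-bb gives the answer.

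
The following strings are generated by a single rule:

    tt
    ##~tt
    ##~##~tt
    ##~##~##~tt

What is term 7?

##~##~##~##~##~##~tt

Every step adds ##~ at the front: s(k+1) = ##~·s(k).
From ##~##~##~tt, 3 further steps: ##~##~##~tt → ##~##~##~##~tt → ##~##~##~##~##~tt → (answer).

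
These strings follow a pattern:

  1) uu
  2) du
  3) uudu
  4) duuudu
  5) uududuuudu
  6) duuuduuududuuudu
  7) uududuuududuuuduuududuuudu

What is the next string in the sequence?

Each term (from the third on) is the two preceding terms concatenated in order: term 3 = uu·du = uudu.
Continuing: duuuduuududuuudu · uududuuududuuuduuududuuudu gives term 8.

duuuduuududuuuduuududuuududuuuduuududuuudu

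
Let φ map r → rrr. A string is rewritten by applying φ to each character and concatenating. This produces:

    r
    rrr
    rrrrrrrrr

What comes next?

rrrrrrrrrrrrrrrrrrrrrrrrrrr

Apply φ to rrrrrrrrr symbol by symbol: r→rrr, r→rrr, r→rrr, r→rrr, r→rrr, r→rrr, r→rrr, r→rrr, r→rrr; joined: rrr rrr rrr rrr rrr rrr rrr rrr rrr.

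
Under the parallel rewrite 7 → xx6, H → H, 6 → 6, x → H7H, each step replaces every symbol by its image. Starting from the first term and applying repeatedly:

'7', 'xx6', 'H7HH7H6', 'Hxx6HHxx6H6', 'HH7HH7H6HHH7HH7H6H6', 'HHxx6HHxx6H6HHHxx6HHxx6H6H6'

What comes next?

Replace each of the 27 characters of HHxx6HHxx6H6HHHxx6HHxx6H6H6 in place — H H H7H H7H 6 H H H7H H7H 6 H 6 H H H H7H H7H 6 H H H7H H7H 6 H 6 H 6 — and concatenate.

HHH7HH7H6HHH7HH7H6H6HHHH7HH7H6HHH7HH7H6H6H6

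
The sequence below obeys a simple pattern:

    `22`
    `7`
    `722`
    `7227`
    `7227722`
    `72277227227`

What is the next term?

This is a Fibonacci-style word recurrence s(k) = s(k−1)·s(k−2): e.g. 7·22 = 722.
Continuing: 72277227227 · 7227722 gives term 7.

722772272277227722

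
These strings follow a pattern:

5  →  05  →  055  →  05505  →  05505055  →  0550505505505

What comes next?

Each term (from the third on) is the previous term followed by the one before it: term 3 = 05·5 = 055.
The next term joins 0550505505505 and 05505055.

055050550550505505055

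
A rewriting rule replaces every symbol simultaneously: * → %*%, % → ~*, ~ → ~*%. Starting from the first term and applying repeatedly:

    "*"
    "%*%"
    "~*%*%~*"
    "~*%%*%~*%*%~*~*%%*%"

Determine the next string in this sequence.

Rewriting the 19 symbols of ~*%%*%~*%*%~*~*%%*% one by one yields ~*% %*% ~* ~* %*% ~* ~*% %*% ~* %*% ~* ~*% %*% ~*% %*% ~* ~* %*% ~*; concatenated:

~*%%*%~*~*%*%~*~*%%*%~*%*%~*~*%%*%~*%%*%~*~*%*%~*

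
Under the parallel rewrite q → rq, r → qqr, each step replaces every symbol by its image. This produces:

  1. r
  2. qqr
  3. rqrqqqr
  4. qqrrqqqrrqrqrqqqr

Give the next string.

Replace each of the 17 characters of qqrrqqqrrqrqrqqqr in place — rq rq qqr qqr rq rq rq qqr qqr rq qqr rq qqr rq rq rq qqr — and concatenate.

rqrqqqrqqrrqrqrqqqrqqrrqqqrrqqqrrqrqrqqqr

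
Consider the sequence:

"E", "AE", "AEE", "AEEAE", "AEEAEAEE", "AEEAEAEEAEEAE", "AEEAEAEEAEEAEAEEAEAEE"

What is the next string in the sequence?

AEEAEAEEAEEAEAEEAEAEEAEEAEAEEAEEAE

This is a Fibonacci-style word recurrence s(k) = s(k−1)·s(k−2): e.g. AE·E = AEE.
The next term joins AEEAEAEEAEEAEAEEAEAEE and AEEAEAEEAEEAE.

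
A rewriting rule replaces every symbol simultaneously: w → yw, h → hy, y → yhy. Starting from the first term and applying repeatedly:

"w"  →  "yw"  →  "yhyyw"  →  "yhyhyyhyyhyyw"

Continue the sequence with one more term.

yhyhyyhyhyyhyyhyhyyhyyhyhyyhyyhyyw

φ(yhyhyyhyyhyyw) expands symbol-by-symbol to yhy hy yhy hy yhy yhy hy yhy yhy hy yhy yhy yw; joining the 13 pieces gives the next term.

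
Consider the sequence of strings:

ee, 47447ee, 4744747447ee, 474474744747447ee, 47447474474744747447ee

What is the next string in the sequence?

Every step adds 47447 at the front: s(k+1) = 47447·s(k).
Applying this once more to 47447474474744747447ee:

4744747447474474744747447ee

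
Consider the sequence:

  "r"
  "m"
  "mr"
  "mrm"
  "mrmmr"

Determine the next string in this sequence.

mrmmrmrm

From term 3 onward, concatenate the last term with the second-to-last: m·r = mr, mr·m = mrm, …
The next term joins mrmmr and mrm.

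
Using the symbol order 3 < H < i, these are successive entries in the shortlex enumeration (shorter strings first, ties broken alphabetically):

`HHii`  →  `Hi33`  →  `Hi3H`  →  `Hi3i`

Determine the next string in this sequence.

Find the rightmost character of Hi3i below i, bump it to the next letter, and reset everything to its right to 3.

HiH3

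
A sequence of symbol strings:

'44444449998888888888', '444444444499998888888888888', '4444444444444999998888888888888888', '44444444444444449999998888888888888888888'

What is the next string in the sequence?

Reading off run lengths: 4 runs 7, 10, 13, 16; 9 runs 3, 4, 5, 6; 8 runs 10, 13, 16, 19 — each is linear in n, where the shown terms are n = 3, 4, 5, 6.
At n = 7 the blocks have lengths 19, 7, 22.

444444444444444444499999998888888888888888888888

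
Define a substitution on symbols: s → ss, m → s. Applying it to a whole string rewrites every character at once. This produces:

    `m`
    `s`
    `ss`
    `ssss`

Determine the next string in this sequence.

Rewriting each symbol of ssss: s→ss, s→ss, s→ss, s→ss, which concatenates to ss ss ss ss.

ssssssss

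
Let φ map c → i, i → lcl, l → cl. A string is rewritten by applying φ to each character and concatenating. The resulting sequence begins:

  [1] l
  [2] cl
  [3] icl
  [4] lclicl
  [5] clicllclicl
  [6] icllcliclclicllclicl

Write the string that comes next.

lcliclclicllcliclicllcliclclicllclicl

Applying the rule to each of the 20 symbols of icllcliclclicllclicl gives the pieces lcl i cl cl i cl lcl i cl i cl lcl i cl cl i cl lcl i cl, which concatenate to the answer.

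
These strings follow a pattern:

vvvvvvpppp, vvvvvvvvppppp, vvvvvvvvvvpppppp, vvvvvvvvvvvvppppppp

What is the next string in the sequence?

The n-th term is 2n v's then n+1 p's, where the shown terms are n = 3, 4, 5, 6.
For the next term, n = 7, so the run lengths are 14, 8.

vvvvvvvvvvvvvvpppppppp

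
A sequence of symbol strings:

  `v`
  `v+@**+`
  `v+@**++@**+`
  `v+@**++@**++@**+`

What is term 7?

v+@**++@**++@**++@**++@**++@**+

The strings grow by a fixed suffix +@**+ each time.
From v+@**++@**++@**+, 3 further steps: v+@**++@**++@**+ → v+@**++@**++@**++@**+ → v+@**++@**++@**++@**++@**+ → (answer).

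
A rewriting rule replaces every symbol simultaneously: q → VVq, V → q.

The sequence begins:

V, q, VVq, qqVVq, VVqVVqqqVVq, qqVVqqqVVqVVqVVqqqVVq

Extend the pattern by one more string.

VVqVVqqqVVqVVqVVqqqVVqqqVVqqqVVqVVqVVqqqVVq

Replace each of the 21 characters of qqVVqqqVVqVVqVVqqqVVq in place — VVq VVq q q VVq VVq VVq q q VVq q q VVq q q VVq VVq VVq q q VVq — and concatenate.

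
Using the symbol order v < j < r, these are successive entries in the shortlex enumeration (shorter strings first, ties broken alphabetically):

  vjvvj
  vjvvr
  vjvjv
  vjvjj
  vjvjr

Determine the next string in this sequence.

Find the rightmost character of vjvjr below r, bump it to the next letter, and reset everything to its right to v.

vjvrv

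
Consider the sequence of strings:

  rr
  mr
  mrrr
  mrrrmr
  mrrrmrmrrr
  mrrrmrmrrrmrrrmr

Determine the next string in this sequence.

This is a Fibonacci-style word recurrence s(k) = s(k−1)·s(k−2): e.g. mr·rr = mrrr.
So term 7 is mrrrmrmrrrmrrrmr·mrrrmrmrrr.

mrrrmrmrrrmrrrmrmrrrmrmrrr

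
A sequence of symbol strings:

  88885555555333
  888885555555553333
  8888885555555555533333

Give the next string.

88888885555555555555333333

The n-th term is n+1 8's then 2n+1 5's then n 3's, where the shown terms are n = 3, 4, 5.
At n = 6 the blocks have lengths 7, 13, 6.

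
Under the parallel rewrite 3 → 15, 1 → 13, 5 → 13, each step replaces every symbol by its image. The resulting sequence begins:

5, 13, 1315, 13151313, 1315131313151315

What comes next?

Replace each of the 16 characters of 1315131313151315 in place — 13 15 13 13 13 15 13 15 13 15 13 13 13 15 13 13 — and concatenate.

13151313131513151315131313151313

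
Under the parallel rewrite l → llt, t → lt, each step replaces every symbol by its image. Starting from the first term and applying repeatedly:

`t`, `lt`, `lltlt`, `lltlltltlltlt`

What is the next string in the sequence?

lltlltltlltlltltlltltlltlltltlltlt

Applying the rule to each of the 13 symbols of lltlltltlltlt gives the pieces llt llt lt llt llt lt llt lt llt llt lt llt lt, which concatenate to the answer.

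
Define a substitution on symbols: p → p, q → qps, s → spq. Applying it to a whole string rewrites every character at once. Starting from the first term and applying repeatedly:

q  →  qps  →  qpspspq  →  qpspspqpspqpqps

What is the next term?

φ(qpspspqpspqpqps) expands symbol-by-symbol to qps p spq p spq p qps p spq p qps p qps p spq; joining the 15 pieces gives the next term.

qpspspqpspqpqpspspqpqpspqpspspq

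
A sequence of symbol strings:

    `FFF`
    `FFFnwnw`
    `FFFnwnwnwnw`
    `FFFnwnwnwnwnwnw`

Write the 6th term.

FFFnwnwnwnwnwnwnwnwnwnw

The strings grow by a fixed suffix nwnw each time.
From FFFnwnwnwnwnwnw, 2 further steps: FFFnwnwnwnwnwnw → FFFnwnwnwnwnwnwnwnw → (answer).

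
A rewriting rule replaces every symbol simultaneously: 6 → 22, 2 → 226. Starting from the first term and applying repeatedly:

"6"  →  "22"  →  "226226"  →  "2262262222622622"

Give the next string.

22622622226226222262262262262222622622226226

φ(2262262222622622) expands symbol-by-symbol to 226 226 22 226 226 22 226 226 226 226 22 226 226 22 226 226; joining the 16 pieces gives the next term.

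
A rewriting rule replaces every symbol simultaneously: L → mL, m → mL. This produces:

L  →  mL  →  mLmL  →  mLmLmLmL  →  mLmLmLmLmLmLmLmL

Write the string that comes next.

Rewriting the 16 symbols of mLmLmLmLmLmLmLmL one by one yields mL mL mL mL mL mL mL mL mL mL mL mL mL mL mL mL; concatenated:

mLmLmLmLmLmLmLmLmLmLmLmLmLmLmLmL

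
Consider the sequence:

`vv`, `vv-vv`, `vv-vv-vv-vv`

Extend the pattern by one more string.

vv-vv-vv-vv-vv-vv-vv-vv

s(k+1) = s(k)·-·s(k) — each term doubles the last with '-' between the halves.
So the next term is two copies of vv-vv-vv-vv with '-' between the halves.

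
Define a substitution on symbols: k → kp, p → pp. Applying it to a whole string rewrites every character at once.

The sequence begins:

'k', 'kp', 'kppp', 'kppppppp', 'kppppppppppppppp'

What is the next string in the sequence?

Rewriting the 16 symbols of kppppppppppppppp one by one yields kp pp pp pp pp pp pp pp pp pp pp pp pp pp pp pp; concatenated:

kppppppppppppppppppppppppppppppp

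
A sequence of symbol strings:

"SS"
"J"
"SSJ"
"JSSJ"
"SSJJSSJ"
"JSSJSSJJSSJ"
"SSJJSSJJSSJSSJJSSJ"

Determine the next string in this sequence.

Each term (from the third on) is the two preceding terms concatenated in order: term 3 = SS·J = SSJ.
The next term joins JSSJSSJJSSJ and SSJJSSJJSSJSSJJSSJ.

JSSJSSJJSSJSSJJSSJJSSJSSJJSSJ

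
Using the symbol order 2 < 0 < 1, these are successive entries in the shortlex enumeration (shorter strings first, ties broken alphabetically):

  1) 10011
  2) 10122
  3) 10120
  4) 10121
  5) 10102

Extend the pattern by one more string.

Treat 10102 as a base-3 numeral over the given alphabet and add one, carrying through any trailing 1's.

10100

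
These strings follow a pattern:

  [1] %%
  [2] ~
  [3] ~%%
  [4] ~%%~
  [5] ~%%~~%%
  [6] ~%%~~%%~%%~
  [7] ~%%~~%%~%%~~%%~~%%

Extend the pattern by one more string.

This is a Fibonacci-style word recurrence s(k) = s(k−1)·s(k−2): e.g. ~·%% = ~%%.
Continuing: ~%%~~%%~%%~~%%~~%% · ~%%~~%%~%%~ gives term 8.

~%%~~%%~%%~~%%~~%%~%%~~%%~%%~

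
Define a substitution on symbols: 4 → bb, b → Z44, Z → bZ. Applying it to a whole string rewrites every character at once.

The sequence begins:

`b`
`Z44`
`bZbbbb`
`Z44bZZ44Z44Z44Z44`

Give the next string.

Rewriting the 17 symbols of Z44bZZ44Z44Z44Z44 one by one yields bZ bb bb Z44 bZ bZ bb bb bZ bb bb bZ bb bb bZ bb bb; concatenated:

bZbbbbZ44bZbZbbbbbZbbbbbZbbbbbZbbbb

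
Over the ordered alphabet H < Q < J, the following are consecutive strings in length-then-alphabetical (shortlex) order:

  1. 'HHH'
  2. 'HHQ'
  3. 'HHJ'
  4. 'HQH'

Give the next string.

HQQ

Treat HQH as a base-3 numeral over the given alphabet and add one, carrying through any trailing J's.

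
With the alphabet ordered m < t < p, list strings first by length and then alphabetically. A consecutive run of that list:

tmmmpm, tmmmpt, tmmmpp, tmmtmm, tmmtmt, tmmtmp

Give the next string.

Treat tmmtmp as a base-3 numeral over the given alphabet and add one, carrying through any trailing p's.

tmmttm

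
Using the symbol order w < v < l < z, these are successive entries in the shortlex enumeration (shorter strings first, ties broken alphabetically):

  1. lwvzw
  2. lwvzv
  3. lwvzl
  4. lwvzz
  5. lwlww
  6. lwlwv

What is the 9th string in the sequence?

Continuing the enumeration 3 steps past lwlwv: lwlwv → lwlwl → lwlwz → (answer).

lwlvw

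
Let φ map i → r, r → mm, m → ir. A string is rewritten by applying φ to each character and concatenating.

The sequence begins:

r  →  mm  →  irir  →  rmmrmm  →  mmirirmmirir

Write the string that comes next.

irirrmmrmmirirrmmrmm

Expanding mmirirmmirir: m→ir, m→ir, i→r, r→mm, i→r, r→mm, m→ir, m→ir, i→r, r→mm, i→r, r→mm. Concatenated: ir ir r mm r mm ir ir r mm r mm.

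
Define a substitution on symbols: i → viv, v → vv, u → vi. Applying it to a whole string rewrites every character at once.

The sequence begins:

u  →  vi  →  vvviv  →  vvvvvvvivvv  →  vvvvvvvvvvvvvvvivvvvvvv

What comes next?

φ(vvvvvvvvvvvvvvvivvvvvvv) expands symbol-by-symbol to vv vv vv vv vv vv vv vv vv vv vv vv vv vv vv viv vv vv vv vv vv vv vv; joining the 23 pieces gives the next term.

vvvvvvvvvvvvvvvvvvvvvvvvvvvvvvvivvvvvvvvvvvvvvv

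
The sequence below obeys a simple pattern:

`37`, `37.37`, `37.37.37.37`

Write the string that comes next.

Every step duplicates the string with '.' between the halves.
So the next term is two copies of 37.37.37.37 with '.' between the halves.

37.37.37.37.37.37.37.37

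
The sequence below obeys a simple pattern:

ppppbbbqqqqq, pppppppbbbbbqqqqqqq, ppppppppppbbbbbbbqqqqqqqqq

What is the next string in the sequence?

pppppppppppppbbbbbbbbbqqqqqqqqqqq

Each string has the form p^{3n-2} b^{2n-1} q^{2n+1}, where the shown terms are n = 2, 3, 4.
For the next term, n = 5, so the run lengths are 13, 9, 11.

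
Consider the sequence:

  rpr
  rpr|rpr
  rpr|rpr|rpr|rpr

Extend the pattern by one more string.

Each string is two copies of the previous one joined by '|'.
Doubling rpr|rpr|rpr|rpr with '|' between the halves:

rpr|rpr|rpr|rpr|rpr|rpr|rpr|rpr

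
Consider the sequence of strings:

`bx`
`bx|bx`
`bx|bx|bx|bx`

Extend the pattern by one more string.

s(k+1) = s(k)·|·s(k) — each term doubles the last with '|' between the halves.
One more doubling of bx|bx|bx|bx gives the answer.

bx|bx|bx|bx|bx|bx|bx|bx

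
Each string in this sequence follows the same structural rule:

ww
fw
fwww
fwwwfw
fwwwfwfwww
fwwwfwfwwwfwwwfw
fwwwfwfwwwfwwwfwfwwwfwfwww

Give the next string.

From term 3 onward, concatenate the last term with the second-to-last: fw·ww = fwww, fwww·fw = fwwwfw, …
Continuing: fwwwfwfwwwfwwwfwfwwwfwfwww · fwwwfwfwwwfwwwfw gives term 8.

fwwwfwfwwwfwwwfwfwwwfwfwwwfwwwfwfwwwfwwwfw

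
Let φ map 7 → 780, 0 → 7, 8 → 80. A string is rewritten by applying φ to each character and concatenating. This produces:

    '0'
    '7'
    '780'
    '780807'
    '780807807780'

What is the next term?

Apply φ to 780807807780 symbol by symbol: 7→780, 8→80, 0→7, 8→80, 0→7, 7→780, 8→80, 0→7, 7→780, 7→780, 8→80, 0→7; joined: 780 80 7 80 7 780 80 7 780 780 80 7.

780807807780807780780807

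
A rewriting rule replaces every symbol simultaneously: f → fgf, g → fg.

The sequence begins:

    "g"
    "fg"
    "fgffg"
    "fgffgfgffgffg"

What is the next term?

Applying the rule to each of the 13 symbols of fgffgfgffgffg gives the pieces fgf fg fgf fgf fg fgf fg fgf fgf fg fgf fgf fg, which concatenate to the answer.

fgffgfgffgffgfgffgfgffgffgfgffgffg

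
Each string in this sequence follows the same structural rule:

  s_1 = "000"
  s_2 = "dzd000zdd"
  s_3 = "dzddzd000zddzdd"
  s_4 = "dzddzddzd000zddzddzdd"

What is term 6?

s(k+1) = dzd·s(k)·zdd, so each term gains dzd as a prefix and zdd as a suffix.
From dzddzddzd000zddzddzdd, 2 further steps: dzddzddzd000zddzddzdd → dzddzddzddzd000zddzddzddzdd → (answer).

dzddzddzddzddzd000zddzddzddzddzdd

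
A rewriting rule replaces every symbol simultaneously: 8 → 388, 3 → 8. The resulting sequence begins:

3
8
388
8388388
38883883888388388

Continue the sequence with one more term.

83883883888388388838838838883883888388388

Replace each of the 17 characters of 38883883888388388 in place — 8 388 388 388 8 388 388 8 388 388 388 8 388 388 8 388 388 — and concatenate.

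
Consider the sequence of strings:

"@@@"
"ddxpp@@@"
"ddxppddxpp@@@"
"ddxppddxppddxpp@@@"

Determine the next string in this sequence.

ddxppddxppddxppddxpp@@@

The strings grow by a fixed prefix ddxpp each time.
So the next term is ddxpp·ddxppddxppddxpp@@@.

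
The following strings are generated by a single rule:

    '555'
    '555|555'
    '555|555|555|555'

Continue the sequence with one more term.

555|555|555|555|555|555|555|555

Each string is two copies of the previous one joined by '|'.
So the next term is two copies of 555|555|555|555 with '|' between the halves.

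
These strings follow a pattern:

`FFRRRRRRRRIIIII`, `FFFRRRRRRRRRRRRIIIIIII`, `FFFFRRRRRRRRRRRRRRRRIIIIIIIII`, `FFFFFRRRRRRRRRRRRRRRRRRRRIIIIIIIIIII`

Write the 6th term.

FFFFFFFRRRRRRRRRRRRRRRRRRRRRRRRRRRRIIIIIIIIIIIIIII

Each string has the form F^{n} R^{4n} I^{2n+1}, where the shown terms are n = 2, 3, 4, 5.
Setting n = 7 gives 7, 28, 15 characters in each block.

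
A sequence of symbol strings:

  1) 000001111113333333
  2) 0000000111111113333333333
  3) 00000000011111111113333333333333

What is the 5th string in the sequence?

0000000000000111111111111113333333333333333333

Each string has the form 0^{2n+1} 1^{2n+2} 3^{3n+1}, where the shown terms are n = 2, 3, 4.
For term 5, n = 6, so the run lengths are 13, 14, 19.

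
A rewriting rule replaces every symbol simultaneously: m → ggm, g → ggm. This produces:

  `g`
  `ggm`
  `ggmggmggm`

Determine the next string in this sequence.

ggmggmggmggmggmggmggmggmggm

Rewriting each symbol of ggmggmggm: g→ggm, g→ggm, m→ggm, g→ggm, g→ggm, m→ggm, g→ggm, g→ggm, m→ggm, which concatenates to ggm ggm ggm ggm ggm ggm ggm ggm ggm.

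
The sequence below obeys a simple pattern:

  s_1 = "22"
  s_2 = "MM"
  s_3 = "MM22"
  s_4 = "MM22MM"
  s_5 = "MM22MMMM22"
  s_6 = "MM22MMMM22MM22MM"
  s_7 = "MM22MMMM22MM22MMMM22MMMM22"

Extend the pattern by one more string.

MM22MMMM22MM22MMMM22MMMM22MM22MMMM22MM22MM

This is a Fibonacci-style word recurrence s(k) = s(k−1)·s(k−2): e.g. MM·22 = MM22.
So term 8 is MM22MMMM22MM22MMMM22MMMM22·MM22MMMM22MM22MM.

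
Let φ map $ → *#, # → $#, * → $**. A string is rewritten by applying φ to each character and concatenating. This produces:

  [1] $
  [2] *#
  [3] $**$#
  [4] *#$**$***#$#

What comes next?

Rewriting each symbol of *#$**$***#$#: *→$**, #→$#, $→*#, *→$**, *→$**, $→*#, *→$**, *→$**, *→$**, #→$#, $→*#, #→$#, which concatenates to $** $# *# $** $** *# $** $** $** $# *# $#.

$**$#*#$**$***#$**$**$**$#*#$#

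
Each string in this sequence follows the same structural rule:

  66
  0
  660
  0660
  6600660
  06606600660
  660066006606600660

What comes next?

06606600660660066006606600660

From term 3 onward, concatenate the second-to-last term with the last: 66·0 = 660, 0·660 = 0660, …
Continuing: 06606600660 · 660066006606600660 gives term 8.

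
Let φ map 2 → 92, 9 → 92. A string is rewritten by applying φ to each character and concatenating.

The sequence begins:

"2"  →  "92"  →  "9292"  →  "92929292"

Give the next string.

Apply φ to 92929292 symbol by symbol: 9→92, 2→92, 9→92, 2→92, 9→92, 2→92, 9→92, 2→92; joined: 92 92 92 92 92 92 92 92.

9292929292929292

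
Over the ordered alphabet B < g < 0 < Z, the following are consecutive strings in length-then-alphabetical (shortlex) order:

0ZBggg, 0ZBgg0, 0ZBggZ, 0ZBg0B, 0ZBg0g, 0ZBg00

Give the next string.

Find the rightmost character of 0ZBg00 below Z, bump it to the next letter, and reset everything to its right to B.

0ZBg0Z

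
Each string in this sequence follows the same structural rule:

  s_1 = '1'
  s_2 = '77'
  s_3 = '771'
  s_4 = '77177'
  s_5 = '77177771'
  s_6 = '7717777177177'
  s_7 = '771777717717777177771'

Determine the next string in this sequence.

This is a Fibonacci-style word recurrence s(k) = s(k−1)·s(k−2): e.g. 77·1 = 771.
Continuing: 771777717717777177771 · 7717777177177 gives term 8.

7717777177177771777717717777177177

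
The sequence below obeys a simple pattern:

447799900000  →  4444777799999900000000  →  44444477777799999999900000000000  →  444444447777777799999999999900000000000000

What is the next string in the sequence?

Term n consists of 2n 4's, followed by 2n 7's, followed by 3n 9's, followed by 3n+2 0's (n = 1, 2, …).
Setting n = 5 gives 10, 10, 15, 17 characters in each block.

4444444444777777777799999999999999900000000000000000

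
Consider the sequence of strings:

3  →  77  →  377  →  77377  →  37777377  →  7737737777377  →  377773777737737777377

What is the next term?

7737737777377377773777737737777377

From term 3 onward, concatenate the second-to-last term with the last: 3·77 = 377, 77·377 = 77377, …
So term 8 is 7737737777377·377773777737737777377.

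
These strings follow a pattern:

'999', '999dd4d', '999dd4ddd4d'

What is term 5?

The strings grow by a fixed suffix dd4d each time.
From 999dd4ddd4d, 2 further steps: 999dd4ddd4d → 999dd4ddd4ddd4d → (answer).

999dd4ddd4ddd4ddd4d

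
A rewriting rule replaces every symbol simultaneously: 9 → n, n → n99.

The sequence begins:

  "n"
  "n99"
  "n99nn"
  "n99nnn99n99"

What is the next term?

n99nnn99n99n99nnn99nn

Apply φ to n99nnn99n99 symbol by symbol: n→n99, 9→n, 9→n, n→n99, n→n99, n→n99, 9→n, 9→n, n→n99, 9→n, 9→n; joined: n99 n n n99 n99 n99 n n n99 n n.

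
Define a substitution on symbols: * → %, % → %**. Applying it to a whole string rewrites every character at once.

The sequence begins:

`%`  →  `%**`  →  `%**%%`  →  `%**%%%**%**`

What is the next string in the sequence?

Rewriting each symbol of %**%%%**%**: %→%**, *→%, *→%, %→%**, %→%**, %→%**, *→%, *→%, %→%**, *→%, *→%, which concatenates to %** % % %** %** %** % % %** % %.

%**%%%**%**%**%%%**%%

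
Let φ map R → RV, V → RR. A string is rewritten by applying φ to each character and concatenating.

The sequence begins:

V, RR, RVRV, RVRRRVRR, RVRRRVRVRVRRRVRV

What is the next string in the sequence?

Replace each of the 16 characters of RVRRRVRVRVRRRVRV in place — RV RR RV RV RV RR RV RR RV RR RV RV RV RR RV RR — and concatenate.

RVRRRVRVRVRRRVRRRVRRRVRVRVRRRVRR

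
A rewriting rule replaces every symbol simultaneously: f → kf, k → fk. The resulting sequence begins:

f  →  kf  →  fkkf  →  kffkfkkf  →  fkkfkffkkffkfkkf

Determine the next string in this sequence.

φ(fkkfkffkkffkfkkf) expands symbol-by-symbol to kf fk fk kf fk kf kf fk fk kf kf fk kf fk fk kf; joining the 16 pieces gives the next term.

kffkfkkffkkfkffkfkkfkffkkffkfkkf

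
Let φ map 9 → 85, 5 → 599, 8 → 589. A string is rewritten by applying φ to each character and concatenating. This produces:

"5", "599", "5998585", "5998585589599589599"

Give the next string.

Applying the rule to each of the 19 symbols of 5998585589599589599 gives the pieces 599 85 85 589 599 589 599 599 589 85 599 85 85 599 589 85 599 85 85, which concatenate to the answer.

5998585589599589599599589855998585599589855998585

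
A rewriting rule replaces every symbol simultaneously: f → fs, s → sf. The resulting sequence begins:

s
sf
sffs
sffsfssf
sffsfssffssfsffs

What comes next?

sffsfssffssfsffsfssfsffssffsfssf

Replace each of the 16 characters of sffsfssffssfsffs in place — sf fs fs sf fs sf sf fs fs sf sf fs sf fs fs sf — and concatenate.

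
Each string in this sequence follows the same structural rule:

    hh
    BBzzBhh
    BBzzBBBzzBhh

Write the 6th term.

BBzzBBBzzBBBzzBBBzzBBBzzBhh

The strings grow by a fixed prefix BBzzB each time.
From BBzzBBBzzBhh, 3 further steps: BBzzBBBzzBhh → BBzzBBBzzBBBzzBhh → BBzzBBBzzBBBzzBBBzzBhh → (answer).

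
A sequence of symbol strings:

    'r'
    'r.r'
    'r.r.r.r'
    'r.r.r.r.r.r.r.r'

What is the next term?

r.r.r.r.r.r.r.r.r.r.r.r.r.r.r.r

s(k+1) = s(k)·.·s(k) — each term doubles the last with '.' between the halves.
So the next term is two copies of r.r.r.r.r.r.r.r with '.' between the halves.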